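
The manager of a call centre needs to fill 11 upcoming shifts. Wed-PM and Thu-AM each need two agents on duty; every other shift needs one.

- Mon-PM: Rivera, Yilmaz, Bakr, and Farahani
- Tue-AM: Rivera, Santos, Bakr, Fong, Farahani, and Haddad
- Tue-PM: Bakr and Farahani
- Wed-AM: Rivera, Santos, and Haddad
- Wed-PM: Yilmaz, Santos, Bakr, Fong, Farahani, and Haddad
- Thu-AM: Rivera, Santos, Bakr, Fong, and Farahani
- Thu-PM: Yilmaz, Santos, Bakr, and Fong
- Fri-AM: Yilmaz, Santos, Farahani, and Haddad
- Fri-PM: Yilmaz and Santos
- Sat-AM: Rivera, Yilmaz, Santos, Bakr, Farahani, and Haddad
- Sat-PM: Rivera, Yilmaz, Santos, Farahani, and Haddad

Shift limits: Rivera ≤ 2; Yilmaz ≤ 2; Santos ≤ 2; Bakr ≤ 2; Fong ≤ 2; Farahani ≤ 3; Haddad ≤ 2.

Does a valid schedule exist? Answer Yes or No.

Yes

One valid schedule: Mon-PM→Rivera, Tue-AM→Bakr, Tue-PM→Bakr, Wed-AM→Rivera, Wed-PM→Fong+Farahani, Thu-AM→Fong+Farahani, Thu-PM→Yilmaz, Fri-AM→Santos, Fri-PM→Yilmaz, Sat-AM→Farahani, Sat-PM→Santos.
Loads: Rivera 2/2, Yilmaz 2/2, Santos 2/2, Bakr 2/2, Fong 2/2, Farahani 3/3, Haddad 0/2 — all within limits.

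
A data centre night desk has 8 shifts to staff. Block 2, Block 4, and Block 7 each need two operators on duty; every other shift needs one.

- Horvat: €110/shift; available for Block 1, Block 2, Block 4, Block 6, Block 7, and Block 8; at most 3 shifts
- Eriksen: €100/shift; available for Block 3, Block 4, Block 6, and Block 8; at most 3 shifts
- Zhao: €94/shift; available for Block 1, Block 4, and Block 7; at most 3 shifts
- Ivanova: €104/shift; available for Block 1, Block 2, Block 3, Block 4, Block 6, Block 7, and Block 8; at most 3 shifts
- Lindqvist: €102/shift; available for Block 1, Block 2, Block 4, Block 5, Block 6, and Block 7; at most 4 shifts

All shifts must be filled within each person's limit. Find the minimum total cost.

Block 5 can only be covered by Lindqvist, so that assignment is forced.
Picking the cheapest available operator for each shift independently would cost €1092, but that ignores the shift limits.
An optimal schedule: Block 1→Zhao, Block 2→Lindqvist+Ivanova, Block 3→Eriksen, Block 4→Zhao+Lindqvist, Block 5→Lindqvist, Block 6→Eriksen, Block 7→Zhao+Lindqvist, Block 8→Eriksen.
Total: 94 + 102 + 104 + 100 + 94 + 102 + 102 + 100 + 94 + 102 + 100 = €1094.

€1094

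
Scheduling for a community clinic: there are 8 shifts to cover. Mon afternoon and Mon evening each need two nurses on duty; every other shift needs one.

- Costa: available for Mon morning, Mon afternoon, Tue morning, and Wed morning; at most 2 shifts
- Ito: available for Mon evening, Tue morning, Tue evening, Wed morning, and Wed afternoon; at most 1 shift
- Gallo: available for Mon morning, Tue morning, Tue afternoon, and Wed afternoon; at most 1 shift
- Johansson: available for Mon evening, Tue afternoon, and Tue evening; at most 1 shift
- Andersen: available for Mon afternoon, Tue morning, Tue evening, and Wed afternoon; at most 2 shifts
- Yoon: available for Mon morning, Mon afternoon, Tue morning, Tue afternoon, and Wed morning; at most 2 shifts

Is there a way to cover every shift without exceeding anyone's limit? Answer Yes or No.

No

Total capacity is 2+1+1+1+2+2 = 9 but 10 worker-slots are needed — infeasible.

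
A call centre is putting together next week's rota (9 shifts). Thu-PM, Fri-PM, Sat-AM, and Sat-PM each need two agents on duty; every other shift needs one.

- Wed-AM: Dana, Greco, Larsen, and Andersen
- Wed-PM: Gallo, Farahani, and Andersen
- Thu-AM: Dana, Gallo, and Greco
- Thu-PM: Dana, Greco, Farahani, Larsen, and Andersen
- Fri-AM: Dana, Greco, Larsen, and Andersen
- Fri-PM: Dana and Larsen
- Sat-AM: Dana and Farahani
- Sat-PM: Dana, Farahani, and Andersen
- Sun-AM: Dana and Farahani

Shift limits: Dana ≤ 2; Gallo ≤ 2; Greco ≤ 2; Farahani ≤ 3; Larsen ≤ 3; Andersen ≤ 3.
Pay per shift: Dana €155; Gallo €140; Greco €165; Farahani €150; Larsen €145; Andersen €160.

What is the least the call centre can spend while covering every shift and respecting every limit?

€1955

Fri-PM can only be covered by Dana and Larsen, so that assignment is forced.
Sat-AM can only be covered by Dana and Farahani, so that assignment is forced.
Picking the cheapest available agent for each shift independently would cost €1925, but that ignores the shift limits.
An optimal schedule: Wed-AM→Larsen, Wed-PM→Gallo, Thu-AM→Gallo, Thu-PM→Larsen+Andersen, Fri-AM→Andersen, Fri-PM→Larsen+Dana, Sat-AM→Farahani+Dana, Sat-PM→Farahani+Andersen, Sun-AM→Farahani.
Total: 145 + 140 + 140 + 145 + 160 + 160 + 145 + 155 + 150 + 155 + 150 + 160 + 150 = €1955.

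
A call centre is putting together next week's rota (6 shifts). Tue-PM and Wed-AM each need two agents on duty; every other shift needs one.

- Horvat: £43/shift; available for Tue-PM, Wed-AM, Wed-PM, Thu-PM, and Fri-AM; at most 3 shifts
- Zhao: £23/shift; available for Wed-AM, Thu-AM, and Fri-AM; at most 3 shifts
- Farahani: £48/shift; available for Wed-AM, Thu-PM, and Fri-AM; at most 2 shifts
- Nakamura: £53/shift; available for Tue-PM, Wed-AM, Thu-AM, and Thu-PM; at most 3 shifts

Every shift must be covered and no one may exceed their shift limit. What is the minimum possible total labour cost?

£299

Tue-PM can only be covered by Horvat and Nakamura, so that assignment is forced.
Wed-PM can only be covered by Horvat, so that assignment is forced.
Picking the cheapest available agent for each shift independently would cost £294, but that ignores the shift limits.
An optimal schedule: Tue-PM→Horvat+Nakamura, Wed-AM→Zhao+Farahani, Wed-PM→Horvat, Thu-AM→Zhao, Thu-PM→Horvat, Fri-AM→Zhao.
Total: 43 + 53 + 23 + 48 + 43 + 23 + 43 + 23 = £299.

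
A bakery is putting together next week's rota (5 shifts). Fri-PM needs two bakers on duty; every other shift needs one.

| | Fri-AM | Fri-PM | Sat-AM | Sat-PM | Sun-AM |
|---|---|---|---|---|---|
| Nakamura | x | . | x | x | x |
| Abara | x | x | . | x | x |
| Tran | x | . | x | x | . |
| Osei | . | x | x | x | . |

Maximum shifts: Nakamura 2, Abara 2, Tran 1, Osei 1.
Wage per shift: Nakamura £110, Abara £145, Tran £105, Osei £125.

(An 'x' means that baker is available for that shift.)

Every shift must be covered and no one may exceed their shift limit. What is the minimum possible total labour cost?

£740

Fri-PM can only be covered by Abara and Osei, so that assignment is forced.
Picking the cheapest available baker for each shift independently would cost £695, but that ignores the shift limits.
An optimal schedule: Fri-AM→Nakamura, Fri-PM→Abara+Osei, Sat-AM→Tran, Sat-PM→Abara, Sun-AM→Nakamura.
Total: 110 + 145 + 125 + 105 + 145 + 110 = £740.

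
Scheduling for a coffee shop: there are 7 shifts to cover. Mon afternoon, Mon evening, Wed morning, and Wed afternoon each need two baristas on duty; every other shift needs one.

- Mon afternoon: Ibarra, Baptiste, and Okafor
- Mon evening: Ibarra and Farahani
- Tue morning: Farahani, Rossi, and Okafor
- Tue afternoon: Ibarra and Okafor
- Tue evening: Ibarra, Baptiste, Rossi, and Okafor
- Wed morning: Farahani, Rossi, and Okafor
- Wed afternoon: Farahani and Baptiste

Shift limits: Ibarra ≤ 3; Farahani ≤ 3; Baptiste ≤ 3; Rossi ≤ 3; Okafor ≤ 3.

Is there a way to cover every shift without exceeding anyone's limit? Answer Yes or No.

Mon evening can only be covered by Ibarra and Farahani, so that assignment is forced.
Wed afternoon can only be covered by Farahani and Baptiste, so that assignment is forced.
One valid schedule: Mon afternoon→Ibarra+Baptiste, Mon evening→Ibarra+Farahani, Tue morning→Farahani, Tue afternoon→Ibarra, Tue evening→Baptiste, Wed morning→Rossi+Okafor, Wed afternoon→Farahani+Baptiste.
Loads: Ibarra 3/3, Farahani 3/3, Baptiste 3/3, Rossi 1/3, Okafor 1/3 — all within limits.

Yes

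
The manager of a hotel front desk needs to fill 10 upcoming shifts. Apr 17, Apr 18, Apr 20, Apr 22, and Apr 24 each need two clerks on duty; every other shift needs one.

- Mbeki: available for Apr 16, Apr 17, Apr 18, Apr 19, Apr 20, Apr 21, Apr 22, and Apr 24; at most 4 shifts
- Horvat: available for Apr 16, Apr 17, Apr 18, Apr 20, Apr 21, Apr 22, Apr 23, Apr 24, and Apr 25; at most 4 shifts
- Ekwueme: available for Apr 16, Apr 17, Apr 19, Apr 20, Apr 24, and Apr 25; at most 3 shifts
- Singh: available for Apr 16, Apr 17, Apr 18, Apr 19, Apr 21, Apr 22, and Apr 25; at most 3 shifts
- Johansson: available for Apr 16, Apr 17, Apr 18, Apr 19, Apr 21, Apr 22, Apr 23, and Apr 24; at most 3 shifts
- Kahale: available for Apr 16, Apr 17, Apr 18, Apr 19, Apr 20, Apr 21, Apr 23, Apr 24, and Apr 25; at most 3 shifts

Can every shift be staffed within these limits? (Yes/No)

Yes

One valid schedule: Apr 16→Mbeki, Apr 17→Ekwueme+Singh, Apr 18→Singh+Johansson, Apr 19→Mbeki, Apr 20→Mbeki+Horvat, Apr 21→Mbeki, Apr 22→Horvat+Singh, Apr 23→Horvat, Apr 24→Ekwueme+Johansson, Apr 25→Horvat.
Loads: Mbeki 4/4, Horvat 4/4, Ekwueme 2/3, Singh 3/3, Johansson 2/3, Kahale 0/3 — all within limits.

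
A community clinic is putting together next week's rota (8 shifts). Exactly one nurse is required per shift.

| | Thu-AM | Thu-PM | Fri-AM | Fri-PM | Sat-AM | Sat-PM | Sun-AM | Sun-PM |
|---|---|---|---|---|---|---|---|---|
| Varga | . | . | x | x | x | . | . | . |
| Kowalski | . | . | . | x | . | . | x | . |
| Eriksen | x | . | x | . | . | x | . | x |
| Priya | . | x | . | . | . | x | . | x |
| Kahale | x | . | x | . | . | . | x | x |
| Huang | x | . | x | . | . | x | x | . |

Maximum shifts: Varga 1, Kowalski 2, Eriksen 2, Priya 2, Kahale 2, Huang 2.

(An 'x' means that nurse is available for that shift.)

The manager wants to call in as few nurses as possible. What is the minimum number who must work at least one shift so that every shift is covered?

8 slots to fill and no one can take more than 2, so at least ⌈8/2⌉ = 4 nurses are needed.
No set of 4 nurses can cover every shift (each such set leaves at least one shift with no one available or exceeds a cap).
Varga, Kowalski, Eriksen, Priya, and Kahale alone can cover everything: Thu-AM→Eriksen, Thu-PM→Priya, Fri-AM→Kahale, Fri-PM→Kowalski, Sat-AM→Varga, Sat-PM→Eriksen, Sun-AM→Kowalski, Sun-PM→Priya.

5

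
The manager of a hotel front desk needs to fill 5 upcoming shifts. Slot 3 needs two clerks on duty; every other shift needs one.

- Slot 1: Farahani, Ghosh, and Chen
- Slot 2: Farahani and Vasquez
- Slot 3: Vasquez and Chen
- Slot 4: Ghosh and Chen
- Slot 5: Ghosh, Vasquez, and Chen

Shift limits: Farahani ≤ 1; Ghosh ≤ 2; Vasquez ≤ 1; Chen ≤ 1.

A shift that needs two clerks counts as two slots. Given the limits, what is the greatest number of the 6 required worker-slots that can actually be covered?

5

Total capacity across all clerks is 1+2+1+1 = 5, and 6 slots are needed, so at most 5 can be filled.
An assignment achieving 5: Slot 1→Ghosh, Slot 2→Farahani, Slot 3→Vasquez+Chen, Slot 4→Ghosh.
Loads: Farahani 1/1, Ghosh 2/2, Vasquez 1/1, Chen 1/1.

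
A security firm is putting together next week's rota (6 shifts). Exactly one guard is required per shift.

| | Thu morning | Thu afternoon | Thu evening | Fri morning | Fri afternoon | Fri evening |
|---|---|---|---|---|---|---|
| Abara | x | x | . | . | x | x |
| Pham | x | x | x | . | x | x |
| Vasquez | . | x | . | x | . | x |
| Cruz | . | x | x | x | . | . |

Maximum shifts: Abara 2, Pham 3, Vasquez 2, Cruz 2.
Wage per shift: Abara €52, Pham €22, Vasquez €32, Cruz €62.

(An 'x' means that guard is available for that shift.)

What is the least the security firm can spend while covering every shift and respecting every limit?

€182

Picking the cheapest available guard for each shift independently would cost €142, but that ignores the shift limits.
An optimal schedule: Thu morning→Pham, Thu afternoon→Abara, Thu evening→Pham, Fri morning→Vasquez, Fri afternoon→Pham, Fri evening→Vasquez.
Total: 22 + 52 + 22 + 32 + 22 + 32 = €182.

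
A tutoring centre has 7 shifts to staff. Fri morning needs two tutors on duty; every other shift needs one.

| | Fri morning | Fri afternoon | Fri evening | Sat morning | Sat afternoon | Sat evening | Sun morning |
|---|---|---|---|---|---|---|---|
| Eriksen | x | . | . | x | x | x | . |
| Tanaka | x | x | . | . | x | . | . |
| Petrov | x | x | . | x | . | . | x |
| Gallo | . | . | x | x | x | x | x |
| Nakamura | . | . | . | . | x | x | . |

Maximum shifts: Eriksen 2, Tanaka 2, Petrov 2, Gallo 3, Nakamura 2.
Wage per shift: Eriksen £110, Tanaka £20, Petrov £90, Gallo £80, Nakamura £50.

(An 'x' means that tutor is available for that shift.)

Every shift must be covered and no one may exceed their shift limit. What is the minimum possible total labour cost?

Fri evening can only be covered by Gallo, so that assignment is forced.
Picking the cheapest available tutor for each shift independently would cost £440, but that ignores the shift limits.
An optimal schedule: Fri morning→Tanaka+Petrov, Fri afternoon→Tanaka, Fri evening→Gallo, Sat morning→Gallo, Sat afternoon→Nakamura, Sat evening→Nakamura, Sun morning→Gallo.
Total: 20 + 90 + 20 + 80 + 80 + 50 + 50 + 80 = £470.

£470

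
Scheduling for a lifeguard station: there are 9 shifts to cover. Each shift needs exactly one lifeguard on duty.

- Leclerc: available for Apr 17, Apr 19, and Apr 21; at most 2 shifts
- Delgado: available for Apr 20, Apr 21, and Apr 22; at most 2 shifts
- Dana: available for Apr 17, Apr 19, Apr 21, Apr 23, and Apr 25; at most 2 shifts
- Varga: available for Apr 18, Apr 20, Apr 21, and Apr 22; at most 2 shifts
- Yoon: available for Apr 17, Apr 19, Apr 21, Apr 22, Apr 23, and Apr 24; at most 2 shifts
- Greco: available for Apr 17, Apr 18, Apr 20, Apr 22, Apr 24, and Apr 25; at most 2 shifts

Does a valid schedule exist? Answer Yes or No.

Yes

One valid schedule: Apr 17→Leclerc, Apr 18→Varga, Apr 19→Leclerc, Apr 20→Delgado, Apr 21→Varga, Apr 22→Delgado, Apr 23→Dana, Apr 24→Yoon, Apr 25→Dana.
Loads: Leclerc 2/2, Delgado 2/2, Dana 2/2, Varga 2/2, Yoon 1/2, Greco 0/2 — all within limits.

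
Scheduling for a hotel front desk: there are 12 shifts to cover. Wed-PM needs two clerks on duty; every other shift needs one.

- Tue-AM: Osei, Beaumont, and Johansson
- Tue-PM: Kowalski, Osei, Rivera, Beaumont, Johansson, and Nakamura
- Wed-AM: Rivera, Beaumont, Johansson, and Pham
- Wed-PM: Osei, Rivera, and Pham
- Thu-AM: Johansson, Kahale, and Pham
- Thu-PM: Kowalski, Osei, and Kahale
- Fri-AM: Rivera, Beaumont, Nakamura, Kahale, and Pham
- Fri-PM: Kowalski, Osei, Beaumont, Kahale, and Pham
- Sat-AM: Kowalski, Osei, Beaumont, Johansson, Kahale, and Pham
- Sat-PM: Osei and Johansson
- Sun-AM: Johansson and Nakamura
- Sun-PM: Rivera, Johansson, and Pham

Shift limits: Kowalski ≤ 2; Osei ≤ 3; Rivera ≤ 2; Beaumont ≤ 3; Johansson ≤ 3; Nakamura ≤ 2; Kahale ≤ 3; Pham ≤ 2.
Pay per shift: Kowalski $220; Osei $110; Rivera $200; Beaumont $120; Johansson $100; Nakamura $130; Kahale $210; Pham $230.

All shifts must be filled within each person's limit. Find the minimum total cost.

$1650

Picking the cheapest available clerk for each shift independently would cost $1450, but that ignores the shift limits.
An optimal schedule: Tue-AM→Osei, Tue-PM→Nakamura, Wed-AM→Beaumont, Wed-PM→Osei+Rivera, Thu-AM→Johansson, Thu-PM→Osei, Fri-AM→Nakamura, Fri-PM→Beaumont, Sat-AM→Beaumont, Sat-PM→Johansson, Sun-AM→Johansson, Sun-PM→Rivera.
Total: 110 + 130 + 120 + 110 + 200 + 100 + 110 + 130 + 120 + 120 + 100 + 100 + 200 = $1650.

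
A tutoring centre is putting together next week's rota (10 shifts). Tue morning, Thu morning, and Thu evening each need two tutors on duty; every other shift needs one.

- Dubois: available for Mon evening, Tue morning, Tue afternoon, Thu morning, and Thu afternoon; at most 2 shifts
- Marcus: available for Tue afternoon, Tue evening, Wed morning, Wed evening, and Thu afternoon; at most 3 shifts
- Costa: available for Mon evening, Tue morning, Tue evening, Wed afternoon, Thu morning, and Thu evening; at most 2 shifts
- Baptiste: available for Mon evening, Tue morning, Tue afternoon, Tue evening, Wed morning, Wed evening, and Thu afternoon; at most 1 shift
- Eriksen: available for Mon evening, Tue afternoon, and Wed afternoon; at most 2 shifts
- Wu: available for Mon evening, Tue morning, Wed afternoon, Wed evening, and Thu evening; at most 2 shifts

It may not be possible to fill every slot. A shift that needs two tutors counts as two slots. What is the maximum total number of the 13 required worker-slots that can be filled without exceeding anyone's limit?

12

Total capacity across all tutors is 2+3+2+1+2+2 = 12, and 13 slots are needed, so at most 12 can be filled.
An assignment achieving 12: Tue morning→Baptiste+Wu, Tue afternoon→Eriksen, Tue evening→Marcus, Wed morning→Marcus, Wed afternoon→Eriksen, Wed evening→Marcus, Thu morning→Dubois+Costa, Thu afternoon→Dubois, Thu evening→Costa+Wu.
Loads: Dubois 2/2, Marcus 3/3, Costa 2/2, Baptiste 1/1, Eriksen 2/2, Wu 2/2.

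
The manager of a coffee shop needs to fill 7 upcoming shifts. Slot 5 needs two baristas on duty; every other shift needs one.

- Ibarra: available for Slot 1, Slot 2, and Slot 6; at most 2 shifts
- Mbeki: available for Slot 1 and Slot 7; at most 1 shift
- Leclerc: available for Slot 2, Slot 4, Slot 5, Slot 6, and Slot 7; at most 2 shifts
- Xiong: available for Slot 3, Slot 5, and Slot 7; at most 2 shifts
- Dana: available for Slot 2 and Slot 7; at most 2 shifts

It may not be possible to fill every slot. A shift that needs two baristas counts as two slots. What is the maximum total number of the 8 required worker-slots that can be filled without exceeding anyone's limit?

Total capacity across all baristas is 2+1+2+2+2 = 9, and 8 slots are needed, so at most 8 can be filled.
An assignment achieving 8: Slot 1→Ibarra, Slot 2→Dana, Slot 3→Xiong, Slot 4→Leclerc, Slot 5→Leclerc+Xiong, Slot 6→Ibarra, Slot 7→Mbeki.
Loads: Ibarra 2/2, Mbeki 1/1, Leclerc 2/2, Xiong 2/2, Dana 1/2.

8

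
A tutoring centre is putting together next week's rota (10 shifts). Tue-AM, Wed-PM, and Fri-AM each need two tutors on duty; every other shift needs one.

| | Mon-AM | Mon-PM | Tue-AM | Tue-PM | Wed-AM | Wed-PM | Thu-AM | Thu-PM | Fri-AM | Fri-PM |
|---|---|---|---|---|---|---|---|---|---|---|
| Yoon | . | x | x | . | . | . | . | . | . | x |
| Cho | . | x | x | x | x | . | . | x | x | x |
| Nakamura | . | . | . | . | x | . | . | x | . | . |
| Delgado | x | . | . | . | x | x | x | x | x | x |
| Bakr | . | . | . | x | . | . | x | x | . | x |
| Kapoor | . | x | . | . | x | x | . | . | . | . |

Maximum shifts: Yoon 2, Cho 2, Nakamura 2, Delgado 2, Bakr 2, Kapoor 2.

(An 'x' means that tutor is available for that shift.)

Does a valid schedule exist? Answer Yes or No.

No

Shifts {Mon-AM, Wed-PM, Fri-AM} need 5 worker-slots in total, but the tutors available for any of those shifts (Cho, Delgado, and Kapoor) can supply at most 4 among them. So no valid schedule exists.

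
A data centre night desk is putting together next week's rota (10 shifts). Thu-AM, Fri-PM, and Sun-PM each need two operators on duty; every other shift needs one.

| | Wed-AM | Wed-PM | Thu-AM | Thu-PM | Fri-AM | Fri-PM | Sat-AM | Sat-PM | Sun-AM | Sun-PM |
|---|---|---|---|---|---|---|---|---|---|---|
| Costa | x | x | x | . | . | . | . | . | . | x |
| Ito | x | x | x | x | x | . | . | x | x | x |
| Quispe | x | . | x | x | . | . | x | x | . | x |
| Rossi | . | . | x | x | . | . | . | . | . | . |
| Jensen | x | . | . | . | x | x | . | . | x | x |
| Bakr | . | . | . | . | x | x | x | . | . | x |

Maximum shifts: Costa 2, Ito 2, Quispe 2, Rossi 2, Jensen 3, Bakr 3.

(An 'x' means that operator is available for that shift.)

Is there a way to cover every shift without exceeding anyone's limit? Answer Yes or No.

Fri-PM can only be covered by Jensen and Bakr, so that assignment is forced.
One valid schedule: Wed-AM→Jensen, Wed-PM→Costa, Thu-AM→Costa+Rossi, Thu-PM→Quispe, Fri-AM→Bakr, Fri-PM→Jensen+Bakr, Sat-AM→Quispe, Sat-PM→Ito, Sun-AM→Ito, Sun-PM→Jensen+Bakr.
Loads: Costa 2/2, Ito 2/2, Quispe 2/2, Rossi 1/2, Jensen 3/3, Bakr 3/3 — all within limits.

Yes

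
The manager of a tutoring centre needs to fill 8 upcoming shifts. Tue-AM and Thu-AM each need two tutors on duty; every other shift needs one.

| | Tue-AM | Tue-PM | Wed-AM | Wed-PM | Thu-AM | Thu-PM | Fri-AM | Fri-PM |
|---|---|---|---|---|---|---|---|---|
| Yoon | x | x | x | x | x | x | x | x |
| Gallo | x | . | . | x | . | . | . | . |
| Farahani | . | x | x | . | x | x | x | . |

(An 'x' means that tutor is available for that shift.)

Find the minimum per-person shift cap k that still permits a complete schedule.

4

With 3 tutors and 10 worker-slots to fill, someone must work at least ⌈10/3⌉ = 4 shifts, so k ≥ 4.
k = 4 works: Tue-AM→Yoon+Gallo, Tue-PM→Yoon, Wed-AM→Farahani, Wed-PM→Gallo, Thu-AM→Yoon+Farahani, Thu-PM→Farahani, Fri-AM→Farahani, Fri-PM→Yoon.
Loads: Yoon 4, Gallo 2, Farahani 4 — all ≤ 4.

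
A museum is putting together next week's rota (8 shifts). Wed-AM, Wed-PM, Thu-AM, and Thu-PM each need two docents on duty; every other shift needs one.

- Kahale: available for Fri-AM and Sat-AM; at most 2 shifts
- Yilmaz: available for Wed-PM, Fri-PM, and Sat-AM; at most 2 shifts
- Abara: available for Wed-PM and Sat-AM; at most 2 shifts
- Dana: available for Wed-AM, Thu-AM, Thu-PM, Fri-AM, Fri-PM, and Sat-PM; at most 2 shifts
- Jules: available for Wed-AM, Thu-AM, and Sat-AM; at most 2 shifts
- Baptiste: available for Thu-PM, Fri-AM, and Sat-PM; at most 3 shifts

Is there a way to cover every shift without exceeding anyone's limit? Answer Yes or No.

Total capacity is 13 and 12 slots are needed, so capacity alone doesn't rule it out.
Shifts {Wed-AM, Thu-AM, Thu-PM} need 6 worker-slots in total, but the docents available for any of those shifts (Dana, Jules, and Baptiste) can supply at most 5 among them. So no valid schedule exists.

No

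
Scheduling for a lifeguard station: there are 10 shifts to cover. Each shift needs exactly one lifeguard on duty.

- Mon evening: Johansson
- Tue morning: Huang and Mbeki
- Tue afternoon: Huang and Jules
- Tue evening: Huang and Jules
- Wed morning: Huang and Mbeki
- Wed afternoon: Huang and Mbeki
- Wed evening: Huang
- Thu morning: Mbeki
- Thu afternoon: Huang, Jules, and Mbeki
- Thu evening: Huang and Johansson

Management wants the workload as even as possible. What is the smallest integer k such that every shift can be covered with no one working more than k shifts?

3

With 4 lifeguards and 10 worker-slots to fill, someone must work at least ⌈10/4⌉ = 3 shifts, so k ≥ 3.
k = 3 works: Mon evening→Johansson, Tue morning→Huang, Tue afternoon→Huang, Tue evening→Jules, Wed morning→Mbeki, Wed afternoon→Mbeki, Wed evening→Huang, Thu morning→Mbeki, Thu afternoon→Jules, Thu evening→Johansson.
Loads: Huang 3, Jules 2, Johansson 2, Mbeki 3 — all ≤ 3.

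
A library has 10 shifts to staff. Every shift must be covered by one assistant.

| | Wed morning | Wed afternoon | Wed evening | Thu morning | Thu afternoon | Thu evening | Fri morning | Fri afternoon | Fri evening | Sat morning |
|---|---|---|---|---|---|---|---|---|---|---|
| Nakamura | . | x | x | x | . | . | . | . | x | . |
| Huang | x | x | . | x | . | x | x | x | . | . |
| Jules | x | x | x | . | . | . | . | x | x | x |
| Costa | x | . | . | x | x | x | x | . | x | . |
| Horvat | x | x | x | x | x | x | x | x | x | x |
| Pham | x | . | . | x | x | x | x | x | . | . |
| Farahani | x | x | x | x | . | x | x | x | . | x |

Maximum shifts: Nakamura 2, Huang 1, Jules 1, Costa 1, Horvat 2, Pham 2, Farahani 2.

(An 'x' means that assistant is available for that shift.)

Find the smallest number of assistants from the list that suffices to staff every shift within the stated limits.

10 slots to fill and no one can take more than 2, so at least ⌈10/2⌉ = 5 assistants are needed.
Any 5 assistants together have capacity at most 2+2+2+2+1 = 9 < 10 slots, so 5 can never suffice.
Nakamura, Huang, Jules, Horvat, Pham, and Farahani alone can cover everything: Wed morning→Pham, Wed afternoon→Farahani, Wed evening→Nakamura, Thu morning→Pham, Thu afternoon→Horvat, Thu evening→Huang, Fri morning→Horvat, Fri afternoon→Farahani, Fri evening→Nakamura, Sat morning→Jules.

6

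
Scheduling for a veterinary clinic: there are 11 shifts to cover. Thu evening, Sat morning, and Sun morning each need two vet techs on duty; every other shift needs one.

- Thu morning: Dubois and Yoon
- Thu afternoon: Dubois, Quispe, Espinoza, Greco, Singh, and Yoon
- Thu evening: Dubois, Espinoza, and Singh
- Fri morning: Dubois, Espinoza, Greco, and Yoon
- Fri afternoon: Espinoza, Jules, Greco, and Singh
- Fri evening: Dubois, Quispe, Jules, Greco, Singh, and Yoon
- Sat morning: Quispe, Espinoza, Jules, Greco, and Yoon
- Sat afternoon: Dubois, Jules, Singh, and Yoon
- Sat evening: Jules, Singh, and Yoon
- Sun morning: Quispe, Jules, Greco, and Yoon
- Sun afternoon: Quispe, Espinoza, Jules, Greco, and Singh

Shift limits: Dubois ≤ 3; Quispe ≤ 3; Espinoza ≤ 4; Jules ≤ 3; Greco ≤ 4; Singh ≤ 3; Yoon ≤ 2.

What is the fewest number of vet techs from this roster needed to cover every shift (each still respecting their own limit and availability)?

4

14 slots to fill and no one can take more than 4, so at least ⌈14/4⌉ = 4 vet techs are needed.
Dubois, Espinoza, Jules, and Greco alone can cover everything: Thu morning→Dubois, Thu afternoon→Espinoza, Thu evening→Dubois+Espinoza, Fri morning→Espinoza, Fri afternoon→Espinoza, Fri evening→Greco, Sat morning→Jules+Greco, Sat afternoon→Dubois, Sat evening→Jules, Sun morning→Jules+Greco, Sun afternoon→Greco.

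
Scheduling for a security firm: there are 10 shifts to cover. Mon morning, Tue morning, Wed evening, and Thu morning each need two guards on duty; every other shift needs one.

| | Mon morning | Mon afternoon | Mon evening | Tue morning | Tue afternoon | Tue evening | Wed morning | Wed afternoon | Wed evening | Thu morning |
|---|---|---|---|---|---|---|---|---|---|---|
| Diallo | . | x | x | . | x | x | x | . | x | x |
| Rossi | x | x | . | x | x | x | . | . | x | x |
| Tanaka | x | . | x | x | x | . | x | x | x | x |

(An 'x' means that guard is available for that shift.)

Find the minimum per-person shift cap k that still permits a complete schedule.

With 3 guards and 14 worker-slots to fill, someone must work at least ⌈14/3⌉ = 5 shifts, so k ≥ 5.
k = 5 works: Mon morning→Rossi+Tanaka, Mon afternoon→Diallo, Mon evening→Diallo, Tue morning→Rossi+Tanaka, Tue afternoon→Diallo, Tue evening→Diallo, Wed morning→Diallo, Wed afternoon→Tanaka, Wed evening→Rossi+Tanaka, Thu morning→Rossi+Tanaka.
Loads: Diallo 5, Rossi 4, Tanaka 5 — all ≤ 5.

5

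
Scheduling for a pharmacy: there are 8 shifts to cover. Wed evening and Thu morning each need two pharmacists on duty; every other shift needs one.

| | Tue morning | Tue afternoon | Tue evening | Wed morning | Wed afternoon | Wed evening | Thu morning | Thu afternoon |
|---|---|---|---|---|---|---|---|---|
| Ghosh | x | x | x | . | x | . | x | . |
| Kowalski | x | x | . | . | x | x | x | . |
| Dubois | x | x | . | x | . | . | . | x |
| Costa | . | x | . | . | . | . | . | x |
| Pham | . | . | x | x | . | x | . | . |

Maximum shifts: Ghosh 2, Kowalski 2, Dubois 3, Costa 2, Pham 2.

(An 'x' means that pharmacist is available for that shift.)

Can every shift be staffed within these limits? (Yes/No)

Yes

Wed evening can only be covered by Kowalski and Pham, so that assignment is forced.
Thu morning can only be covered by Ghosh and Kowalski, so that assignment is forced.
One valid schedule: Tue morning→Dubois, Tue afternoon→Costa, Tue evening→Pham, Wed morning→Dubois, Wed afternoon→Ghosh, Wed evening→Kowalski+Pham, Thu morning→Ghosh+Kowalski, Thu afternoon→Dubois.
Loads: Ghosh 2/2, Kowalski 2/2, Dubois 3/3, Costa 1/2, Pham 2/2 — all within limits.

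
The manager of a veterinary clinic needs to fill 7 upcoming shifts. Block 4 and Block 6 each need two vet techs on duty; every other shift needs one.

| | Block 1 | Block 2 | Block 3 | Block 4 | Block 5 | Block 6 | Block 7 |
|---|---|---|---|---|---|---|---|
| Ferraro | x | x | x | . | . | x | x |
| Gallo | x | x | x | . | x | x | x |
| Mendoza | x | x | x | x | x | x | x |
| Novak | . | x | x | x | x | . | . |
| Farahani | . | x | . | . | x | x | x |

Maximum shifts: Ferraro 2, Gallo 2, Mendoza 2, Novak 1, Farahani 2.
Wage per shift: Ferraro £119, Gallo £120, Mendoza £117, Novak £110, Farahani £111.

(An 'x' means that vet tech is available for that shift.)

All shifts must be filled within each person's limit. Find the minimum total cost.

Block 4 can only be covered by Mendoza and Novak, so that assignment is forced.
Picking the cheapest available vet tech for each shift independently would cost £1013, but that ignores the shift limits.
An optimal schedule: Block 1→Ferraro, Block 2→Farahani, Block 3→Ferraro, Block 4→Mendoza+Novak, Block 5→Gallo, Block 6→Mendoza+Farahani, Block 7→Gallo.
Total: 119 + 111 + 119 + 117 + 110 + 120 + 117 + 111 + 120 = £1044.

£1044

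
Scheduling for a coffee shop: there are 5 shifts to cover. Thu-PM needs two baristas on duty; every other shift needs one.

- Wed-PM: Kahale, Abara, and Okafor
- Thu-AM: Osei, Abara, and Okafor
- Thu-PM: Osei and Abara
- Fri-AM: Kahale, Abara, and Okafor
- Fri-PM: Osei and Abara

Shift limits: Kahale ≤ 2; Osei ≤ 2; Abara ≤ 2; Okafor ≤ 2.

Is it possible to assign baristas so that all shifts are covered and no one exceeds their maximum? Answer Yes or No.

Thu-PM can only be covered by Osei and Abara, so that assignment is forced.
One valid schedule: Wed-PM→Kahale, Thu-AM→Abara, Thu-PM→Osei+Abara, Fri-AM→Kahale, Fri-PM→Osei.
Loads: Kahale 2/2, Osei 2/2, Abara 2/2, Okafor 0/2 — all within limits.

Yes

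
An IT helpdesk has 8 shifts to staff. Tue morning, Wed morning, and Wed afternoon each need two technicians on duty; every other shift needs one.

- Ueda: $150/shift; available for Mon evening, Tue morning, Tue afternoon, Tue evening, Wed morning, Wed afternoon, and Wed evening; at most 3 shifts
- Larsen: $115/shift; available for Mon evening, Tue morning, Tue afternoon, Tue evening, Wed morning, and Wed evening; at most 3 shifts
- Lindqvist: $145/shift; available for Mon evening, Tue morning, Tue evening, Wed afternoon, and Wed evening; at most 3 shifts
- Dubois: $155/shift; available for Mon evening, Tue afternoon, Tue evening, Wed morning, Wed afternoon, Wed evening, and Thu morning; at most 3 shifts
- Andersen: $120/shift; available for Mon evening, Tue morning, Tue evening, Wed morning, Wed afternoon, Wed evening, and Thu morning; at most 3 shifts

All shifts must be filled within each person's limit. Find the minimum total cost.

Picking the cheapest available technician for each shift independently would cost $1315, but that ignores the shift limits.
An optimal schedule: Mon evening→Larsen, Tue morning→Andersen+Lindqvist, Tue afternoon→Larsen, Tue evening→Larsen, Wed morning→Andersen+Ueda, Wed afternoon→Lindqvist+Ueda, Wed evening→Lindqvist, Thu morning→Andersen.
Total: 115 + 120 + 145 + 115 + 115 + 120 + 150 + 145 + 150 + 145 + 120 = $1440.

$1440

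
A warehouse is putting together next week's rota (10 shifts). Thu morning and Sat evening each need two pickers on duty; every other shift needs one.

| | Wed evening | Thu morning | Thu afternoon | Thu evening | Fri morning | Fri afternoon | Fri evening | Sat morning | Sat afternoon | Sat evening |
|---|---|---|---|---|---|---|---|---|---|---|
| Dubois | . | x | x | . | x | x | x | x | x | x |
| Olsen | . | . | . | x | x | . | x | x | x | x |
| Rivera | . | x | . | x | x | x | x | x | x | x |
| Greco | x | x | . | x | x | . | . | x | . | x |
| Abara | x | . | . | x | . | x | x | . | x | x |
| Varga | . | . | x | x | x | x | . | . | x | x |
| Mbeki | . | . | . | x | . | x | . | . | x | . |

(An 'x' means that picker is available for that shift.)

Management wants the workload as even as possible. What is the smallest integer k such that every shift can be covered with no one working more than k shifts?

2

With 7 pickers and 12 worker-slots to fill, someone must work at least ⌈12/7⌉ = 2 shifts, so k ≥ 2.
k = 2 works: Wed evening→Greco, Thu morning→Dubois+Rivera, Thu afternoon→Dubois, Thu evening→Greco, Fri morning→Rivera, Fri afternoon→Abara, Fri evening→Olsen, Sat morning→Olsen, Sat afternoon→Varga, Sat evening→Abara+Varga.
Loads: Dubois 2, Olsen 2, Rivera 2, Greco 2, Abara 2, Varga 2, Mbeki 0 — all ≤ 2.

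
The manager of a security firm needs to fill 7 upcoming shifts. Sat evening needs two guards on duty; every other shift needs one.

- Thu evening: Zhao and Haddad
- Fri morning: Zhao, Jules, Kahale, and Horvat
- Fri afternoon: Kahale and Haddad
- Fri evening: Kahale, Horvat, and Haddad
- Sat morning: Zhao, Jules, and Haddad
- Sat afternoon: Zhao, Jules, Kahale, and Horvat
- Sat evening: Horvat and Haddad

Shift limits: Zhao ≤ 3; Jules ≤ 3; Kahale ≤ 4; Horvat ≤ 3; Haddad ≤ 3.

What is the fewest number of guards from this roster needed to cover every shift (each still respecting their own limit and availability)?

3

8 slots to fill and no one can take more than 4, so at least ⌈8/4⌉ = 2 guards are needed.
Any 2 guards together have capacity at most 4+3 = 7 < 8 slots, so 2 can never suffice.
Zhao, Horvat, and Haddad alone can cover everything: Thu evening→Zhao, Fri morning→Zhao, Fri afternoon→Haddad, Fri evening→Horvat, Sat morning→Zhao, Sat afternoon→Horvat, Sat evening→Horvat+Haddad.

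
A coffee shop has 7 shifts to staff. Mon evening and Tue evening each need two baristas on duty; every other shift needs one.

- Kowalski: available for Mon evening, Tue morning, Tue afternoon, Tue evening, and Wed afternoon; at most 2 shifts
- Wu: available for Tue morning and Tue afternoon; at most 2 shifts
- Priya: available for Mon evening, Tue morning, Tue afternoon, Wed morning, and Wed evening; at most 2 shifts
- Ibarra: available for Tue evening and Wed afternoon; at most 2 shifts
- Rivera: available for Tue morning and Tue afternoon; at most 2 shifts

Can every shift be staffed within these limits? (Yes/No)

No

Total capacity is 10 and 9 slots are needed, so capacity alone doesn't rule it out.
Shifts {Mon evening, Wed morning, Wed evening} need 4 worker-slots in total, but the baristas available for any of those shifts (Kowalski and Priya) can supply at most 3 among them. So no valid schedule exists.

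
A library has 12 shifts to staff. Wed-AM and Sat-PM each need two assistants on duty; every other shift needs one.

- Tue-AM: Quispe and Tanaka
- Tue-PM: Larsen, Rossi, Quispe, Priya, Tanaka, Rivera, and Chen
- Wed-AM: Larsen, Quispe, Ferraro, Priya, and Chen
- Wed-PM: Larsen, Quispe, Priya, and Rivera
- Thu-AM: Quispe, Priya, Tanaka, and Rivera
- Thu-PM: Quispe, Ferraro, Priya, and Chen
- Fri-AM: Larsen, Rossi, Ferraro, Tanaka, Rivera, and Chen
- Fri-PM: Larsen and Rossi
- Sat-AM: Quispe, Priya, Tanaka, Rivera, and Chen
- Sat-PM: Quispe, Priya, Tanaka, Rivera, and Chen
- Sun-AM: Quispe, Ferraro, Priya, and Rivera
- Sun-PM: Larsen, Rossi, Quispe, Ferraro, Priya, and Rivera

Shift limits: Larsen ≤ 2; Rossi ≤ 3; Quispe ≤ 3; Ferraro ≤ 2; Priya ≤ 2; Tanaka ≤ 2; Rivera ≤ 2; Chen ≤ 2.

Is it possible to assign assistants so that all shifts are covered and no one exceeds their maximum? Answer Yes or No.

Yes

One valid schedule: Tue-AM→Quispe, Tue-PM→Rossi, Wed-AM→Ferraro+Priya, Wed-PM→Larsen, Thu-AM→Quispe, Thu-PM→Quispe, Fri-AM→Rossi, Fri-PM→Larsen, Sat-AM→Priya, Sat-PM→Tanaka+Rivera, Sun-AM→Ferraro, Sun-PM→Rossi.
Loads: Larsen 2/2, Rossi 3/3, Quispe 3/3, Ferraro 2/2, Priya 2/2, Tanaka 1/2, Rivera 1/2, Chen 0/2 — all within limits.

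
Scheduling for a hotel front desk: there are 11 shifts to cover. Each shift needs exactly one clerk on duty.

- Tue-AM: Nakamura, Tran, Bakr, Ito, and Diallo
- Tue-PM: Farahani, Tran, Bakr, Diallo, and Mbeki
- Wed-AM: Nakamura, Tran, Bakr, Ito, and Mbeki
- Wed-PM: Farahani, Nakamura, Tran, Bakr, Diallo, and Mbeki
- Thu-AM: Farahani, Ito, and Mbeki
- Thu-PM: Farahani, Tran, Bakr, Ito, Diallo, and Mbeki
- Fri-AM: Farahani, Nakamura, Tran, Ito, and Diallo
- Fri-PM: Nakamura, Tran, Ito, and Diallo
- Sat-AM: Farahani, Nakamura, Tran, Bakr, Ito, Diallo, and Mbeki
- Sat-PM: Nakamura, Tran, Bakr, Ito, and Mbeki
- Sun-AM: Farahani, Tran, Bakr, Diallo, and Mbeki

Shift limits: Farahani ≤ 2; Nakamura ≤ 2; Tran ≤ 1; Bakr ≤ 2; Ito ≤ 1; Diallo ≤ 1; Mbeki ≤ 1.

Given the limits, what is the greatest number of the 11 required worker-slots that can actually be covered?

Total capacity across all clerks is 2+2+1+2+1+1+1 = 10, and 11 slots are needed, so at most 10 can be filled.
An assignment achieving 10: Tue-AM→Nakamura, Tue-PM→Farahani, Wed-AM→Tran, Wed-PM→Diallo, Thu-AM→Farahani, Thu-PM→Mbeki, Fri-AM→Ito, Fri-PM→Nakamura, Sat-PM→Bakr, Sun-AM→Bakr.
Loads: Farahani 2/2, Nakamura 2/2, Tran 1/1, Bakr 2/2, Ito 1/1, Diallo 1/1, Mbeki 1/1.

10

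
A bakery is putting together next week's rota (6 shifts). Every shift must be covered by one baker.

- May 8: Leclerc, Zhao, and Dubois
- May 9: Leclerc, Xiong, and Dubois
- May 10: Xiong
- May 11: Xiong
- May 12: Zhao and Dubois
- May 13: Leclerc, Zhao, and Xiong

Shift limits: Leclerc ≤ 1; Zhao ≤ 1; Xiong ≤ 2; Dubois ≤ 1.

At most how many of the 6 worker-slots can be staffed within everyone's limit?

Total capacity across all bakers is 1+1+2+1 = 5, and 6 slots are needed, so at most 5 can be filled.
An assignment achieving 5: May 8→Leclerc, May 9→Dubois, May 10→Xiong, May 11→Xiong, May 12→Zhao.
Loads: Leclerc 1/1, Zhao 1/1, Xiong 2/2, Dubois 1/1.

5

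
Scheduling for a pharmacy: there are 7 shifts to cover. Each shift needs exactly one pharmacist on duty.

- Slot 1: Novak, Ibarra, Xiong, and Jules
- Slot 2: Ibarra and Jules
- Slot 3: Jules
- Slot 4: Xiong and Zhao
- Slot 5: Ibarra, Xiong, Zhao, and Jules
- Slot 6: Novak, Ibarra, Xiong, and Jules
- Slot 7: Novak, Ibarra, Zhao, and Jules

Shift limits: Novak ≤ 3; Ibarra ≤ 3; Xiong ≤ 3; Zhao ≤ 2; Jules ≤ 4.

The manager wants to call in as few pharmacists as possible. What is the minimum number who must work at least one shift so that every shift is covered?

2

7 slots to fill and no one can take more than 4, so at least ⌈7/4⌉ = 2 pharmacists are needed.
Xiong and Jules alone can cover everything: Slot 1→Xiong, Slot 2→Jules, Slot 3→Jules, Slot 4→Xiong, Slot 5→Xiong, Slot 6→Jules, Slot 7→Jules.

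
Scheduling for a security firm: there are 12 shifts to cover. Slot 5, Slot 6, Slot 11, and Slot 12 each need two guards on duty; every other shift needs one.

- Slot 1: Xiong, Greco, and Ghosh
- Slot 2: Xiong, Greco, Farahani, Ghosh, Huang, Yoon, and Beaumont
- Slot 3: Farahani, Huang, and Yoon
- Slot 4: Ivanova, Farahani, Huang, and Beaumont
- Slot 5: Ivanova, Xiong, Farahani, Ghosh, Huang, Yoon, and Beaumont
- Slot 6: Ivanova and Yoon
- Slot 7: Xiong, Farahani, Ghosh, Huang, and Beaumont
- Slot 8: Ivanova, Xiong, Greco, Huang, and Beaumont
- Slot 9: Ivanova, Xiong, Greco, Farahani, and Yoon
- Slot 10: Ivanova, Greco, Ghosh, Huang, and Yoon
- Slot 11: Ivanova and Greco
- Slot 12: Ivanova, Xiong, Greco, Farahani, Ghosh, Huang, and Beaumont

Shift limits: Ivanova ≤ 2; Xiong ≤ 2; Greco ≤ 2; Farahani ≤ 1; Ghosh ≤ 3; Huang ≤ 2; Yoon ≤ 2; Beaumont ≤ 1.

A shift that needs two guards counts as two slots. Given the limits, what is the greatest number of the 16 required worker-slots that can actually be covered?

15

Total capacity across all guards is 2+2+2+1+3+2+2+1 = 15, and 16 slots are needed, so at most 15 can be filled.
An assignment achieving 15: Slot 1→Xiong, Slot 2→Ghosh, Slot 3→Farahani, Slot 4→Huang, Slot 5→Ghosh+Huang, Slot 6→Ivanova+Yoon, Slot 7→Xiong, Slot 8→Greco, Slot 9→Yoon, Slot 10→Ghosh, Slot 11→Ivanova+Greco, Slot 12→Beaumont.
Loads: Ivanova 2/2, Xiong 2/2, Greco 2/2, Farahani 1/1, Ghosh 3/3, Huang 2/2, Yoon 2/2, Beaumont 1/1.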